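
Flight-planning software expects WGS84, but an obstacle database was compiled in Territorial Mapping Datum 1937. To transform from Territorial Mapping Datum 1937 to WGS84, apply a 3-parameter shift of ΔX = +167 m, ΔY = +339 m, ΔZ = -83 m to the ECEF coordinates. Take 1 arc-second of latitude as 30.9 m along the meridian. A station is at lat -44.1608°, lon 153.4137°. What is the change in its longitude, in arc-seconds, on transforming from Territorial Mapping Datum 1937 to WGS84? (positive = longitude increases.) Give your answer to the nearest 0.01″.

sin φ = -0.696674, cos φ = 0.717387, sin λ = 0.447545, cos λ = -0.894261.
East component: ΔE = −sin λ·ΔX + cos λ·ΔY = −(0.447545)(167) + (-0.894261)(339) = -377.89 m.
1° of latitude spans 3600 × 30.90 = 111240 m; at latitude φ, 1° of longitude spans that × cos φ = 79802.2 m, so Δλ = -377.89 / 79802.2 × 3600 = -17.047″.

Δλ = -17.05″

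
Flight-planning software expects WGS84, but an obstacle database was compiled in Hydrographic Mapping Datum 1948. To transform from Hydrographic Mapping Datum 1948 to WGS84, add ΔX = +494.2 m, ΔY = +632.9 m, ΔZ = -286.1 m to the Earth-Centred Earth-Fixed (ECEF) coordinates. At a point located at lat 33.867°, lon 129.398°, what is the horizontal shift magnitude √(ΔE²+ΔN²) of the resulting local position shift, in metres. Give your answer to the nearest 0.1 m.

The local east axis at (φ, λ) is (−sin λ, cos λ, 0), so ΔE = −sin(129.398°)·494.2 + cos(129.398°)·632.9 = -783.60 m.
The local north axis is (−sin φ cos λ, −sin φ sin λ, cos φ), giving ΔN = 174.798 − 272.547 − 237.558 = -335.31 m.
Horizontal magnitude = √(ΔE² + ΔN²) = √((-783.60)² + (-335.31)²) = 852.33 m.

852.3 m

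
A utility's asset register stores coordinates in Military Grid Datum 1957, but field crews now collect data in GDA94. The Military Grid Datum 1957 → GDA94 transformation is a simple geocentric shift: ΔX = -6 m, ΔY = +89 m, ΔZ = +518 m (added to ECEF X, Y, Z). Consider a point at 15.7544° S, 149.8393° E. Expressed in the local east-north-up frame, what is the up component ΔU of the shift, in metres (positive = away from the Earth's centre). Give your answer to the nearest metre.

ΔU = -93 m

At φ = -15.7544°, λ = 149.8393°: sin φ = -0.271514, cos φ = 0.962434, sin λ = 0.502427, cos λ = -0.864620.
ΔU = cos φ cos λ·ΔX + cos φ sin λ·ΔY + sin φ·ΔZ = (0.962434)(-0.864620)(-6) + (0.962434)(0.502427)(89) + (-0.271514)(518) = -92.62 m.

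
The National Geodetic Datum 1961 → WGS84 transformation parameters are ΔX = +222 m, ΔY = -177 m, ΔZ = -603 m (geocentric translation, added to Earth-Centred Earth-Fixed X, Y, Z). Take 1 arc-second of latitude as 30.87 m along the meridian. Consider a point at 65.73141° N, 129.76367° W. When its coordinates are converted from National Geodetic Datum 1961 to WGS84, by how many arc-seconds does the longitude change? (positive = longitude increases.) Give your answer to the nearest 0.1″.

sin φ = 0.911629, cos φ = 0.411015, sin λ = -0.768689, cos λ = -0.639622.
East component: ΔE = −sin λ·ΔX + cos λ·ΔY = −(-0.768689)(222) + (-0.639622)(-177) = 283.86 m.
1° of latitude spans 3600 × 30.87 = 111132 m; at latitude φ, 1° of longitude spans that × cos φ = 45676.9 m, so Δλ = 283.86 / 45676.9 × 3600 = 22.372″.

Δλ = 22.4″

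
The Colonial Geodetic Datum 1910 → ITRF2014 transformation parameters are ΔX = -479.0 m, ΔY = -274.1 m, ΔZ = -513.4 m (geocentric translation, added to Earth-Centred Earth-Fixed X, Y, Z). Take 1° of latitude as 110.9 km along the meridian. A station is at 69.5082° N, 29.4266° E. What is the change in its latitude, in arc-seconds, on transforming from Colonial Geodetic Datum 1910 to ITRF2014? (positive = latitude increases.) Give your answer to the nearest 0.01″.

Δφ = 10.95″

sin φ = 0.936722, cos φ = 0.350073, sin λ = 0.491308, cos λ = 0.870986.
North component: ΔN = −sin φ cos λ·ΔX − sin φ sin λ·ΔY + cos φ·ΔZ = −(0.936722)(0.870986)(-479.0) − (0.936722)(0.491308)(-274.1) + (0.350073)(-513.4) = 337.22 m.
1° of latitude spans 110900 m, so Δφ = 337.22 / 110900 × 3600 = 10.947″.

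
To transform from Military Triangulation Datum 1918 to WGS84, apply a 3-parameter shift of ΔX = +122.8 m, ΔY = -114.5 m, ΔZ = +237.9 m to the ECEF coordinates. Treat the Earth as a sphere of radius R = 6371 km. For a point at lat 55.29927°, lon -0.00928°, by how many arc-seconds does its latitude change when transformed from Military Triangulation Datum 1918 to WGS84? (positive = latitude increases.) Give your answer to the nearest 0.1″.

Δφ = 1.1″

sin φ = 0.822137, cos φ = 0.569290, sin λ = -0.000162, cos λ = 1.000000.
North component: ΔN = −sin φ cos λ·ΔX − sin φ sin λ·ΔY + cos φ·ΔZ = −(0.822137)(1.000000)(122.8) − (0.822137)(-0.000162)(-114.5) + (0.569290)(237.9) = 34.46 m.
1° of latitude spans πR/180 = 111195 m, so Δφ = 34.46 / 111195 × 3600 = 1.116″.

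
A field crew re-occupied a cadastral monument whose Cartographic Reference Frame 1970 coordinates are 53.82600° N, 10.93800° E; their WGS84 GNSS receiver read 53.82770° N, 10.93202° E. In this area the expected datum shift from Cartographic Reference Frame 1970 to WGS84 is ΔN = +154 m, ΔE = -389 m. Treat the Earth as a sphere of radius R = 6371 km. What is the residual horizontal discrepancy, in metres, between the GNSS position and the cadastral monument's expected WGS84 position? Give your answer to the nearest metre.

Observed coordinate differences: Δφ = +0.00170°, Δλ = -0.00598°.
Converting to metres (1° lat = 111195 m, cos φ = 0.590239): observed ΔN = 189.0 m, observed ΔE = -392.5 m.
Subtracting the expected shift leaves a residual of 189.0 − (154) = 35.0 m north and -392.5 − (-389) = -3.5 m east.
Residual distance = √(35.0² + (-3.5)²) = 35.2 m.

35 m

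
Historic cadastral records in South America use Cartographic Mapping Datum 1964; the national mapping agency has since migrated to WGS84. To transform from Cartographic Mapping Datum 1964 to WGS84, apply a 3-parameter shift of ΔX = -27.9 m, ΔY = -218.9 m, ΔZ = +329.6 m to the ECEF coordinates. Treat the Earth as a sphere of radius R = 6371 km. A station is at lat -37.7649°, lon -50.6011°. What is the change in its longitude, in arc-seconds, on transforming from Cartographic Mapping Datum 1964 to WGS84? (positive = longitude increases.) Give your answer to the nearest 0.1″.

Δλ = -6.6″

sin φ = -0.612423, cos φ = 0.790530, sin λ = -0.772746, cos λ = 0.634716.
East component: ΔE = −sin λ·ΔX + cos λ·ΔY = −(-0.772746)(-27.9) + (0.634716)(-218.9) = -160.50 m.
1° of latitude spans πR/180 = 111195 m; at latitude φ, 1° of longitude spans that × cos φ = 87903.0 m, so Δλ = -160.50 / 87903.0 × 3600 = -6.573″.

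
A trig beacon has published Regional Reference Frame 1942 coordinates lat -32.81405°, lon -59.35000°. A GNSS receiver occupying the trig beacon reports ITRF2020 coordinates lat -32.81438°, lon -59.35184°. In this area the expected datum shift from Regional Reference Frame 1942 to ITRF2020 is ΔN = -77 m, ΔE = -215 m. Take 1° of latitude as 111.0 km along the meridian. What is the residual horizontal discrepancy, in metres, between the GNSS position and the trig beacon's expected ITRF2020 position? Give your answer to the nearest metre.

59 m

Observed coordinate differences: Δφ = -0.00033°, Δλ = -0.00184°.
Converting to metres (1° lat = 111000 m, cos φ = 0.840434): observed ΔN = -36.6 m, observed ΔE = -171.7 m.
Subtracting the expected shift leaves a residual of -36.6 − (-77) = 40.4 m north and -171.7 − (-215) = 43.3 m east.
Residual distance = √(40.4² + 43.3²) = 59.2 m.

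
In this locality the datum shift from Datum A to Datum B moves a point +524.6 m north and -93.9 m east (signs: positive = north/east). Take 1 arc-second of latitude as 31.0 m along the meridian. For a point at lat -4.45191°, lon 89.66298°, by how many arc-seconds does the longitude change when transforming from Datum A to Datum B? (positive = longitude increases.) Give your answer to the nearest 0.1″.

Δλ = -3.0″

At latitude -4.45191°, cos φ = 0.996983.
1″ of longitude at this latitude = 31.00 × cos φ = 30.9065 m, so Δλ = -93.9 / 30.9065 = -3.038″.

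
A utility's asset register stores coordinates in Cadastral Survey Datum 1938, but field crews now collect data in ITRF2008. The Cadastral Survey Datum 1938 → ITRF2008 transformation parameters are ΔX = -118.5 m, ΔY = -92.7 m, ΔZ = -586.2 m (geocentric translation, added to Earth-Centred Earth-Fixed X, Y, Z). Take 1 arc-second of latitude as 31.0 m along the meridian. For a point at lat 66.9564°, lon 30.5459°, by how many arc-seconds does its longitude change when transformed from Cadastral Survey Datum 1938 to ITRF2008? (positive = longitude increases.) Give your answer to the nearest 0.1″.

sin φ = 0.920207, cos φ = 0.391431, sin λ = 0.508228, cos λ = 0.861222.
East component: ΔE = −sin λ·ΔX + cos λ·ΔY = −(0.508228)(-118.5) + (0.861222)(-92.7) = -19.61 m.
1° of latitude spans 3600 × 31.00 = 111600 m; at latitude φ, 1° of longitude spans that × cos φ = 43683.8 m, so Δλ = -19.61 / 43683.8 × 3600 = -1.616″.

Δλ = -1.6″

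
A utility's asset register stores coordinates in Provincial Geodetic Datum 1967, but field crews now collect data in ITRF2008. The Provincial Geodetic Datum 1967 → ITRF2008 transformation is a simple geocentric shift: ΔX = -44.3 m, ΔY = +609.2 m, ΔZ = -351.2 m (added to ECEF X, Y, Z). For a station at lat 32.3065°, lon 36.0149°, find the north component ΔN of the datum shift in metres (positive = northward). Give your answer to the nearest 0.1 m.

ΔN = -469.1 m

At φ = 32.3065°, λ = 36.0149°: sin φ = 0.534448, cos φ = 0.845201, sin λ = 0.587996, cos λ = 0.808864.
ΔN = −sin φ cos λ·ΔX − sin φ sin λ·ΔY + cos φ·ΔZ = −(0.534448)(0.808864)(-44.3) − (0.534448)(0.587996)(609.2) + (0.845201)(-351.2) = -469.13 m.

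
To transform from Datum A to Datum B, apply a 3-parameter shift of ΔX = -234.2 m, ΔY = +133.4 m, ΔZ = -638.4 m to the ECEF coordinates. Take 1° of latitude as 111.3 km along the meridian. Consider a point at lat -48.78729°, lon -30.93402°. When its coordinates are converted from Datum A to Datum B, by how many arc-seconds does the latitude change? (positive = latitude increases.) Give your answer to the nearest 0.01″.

Δφ = -20.16″

sin φ = -0.752269, cos φ = 0.658856, sin λ = -0.514051, cos λ = 0.857760.
North component: ΔN = −sin φ cos λ·ΔX − sin φ sin λ·ΔY + cos φ·ΔZ = −(-0.752269)(0.857760)(-234.2) − (-0.752269)(-0.514051)(133.4) + (0.658856)(-638.4) = -623.32 m.
1° of latitude spans 111300 m, so Δφ = -623.32 / 111300 × 3600 = -20.161″.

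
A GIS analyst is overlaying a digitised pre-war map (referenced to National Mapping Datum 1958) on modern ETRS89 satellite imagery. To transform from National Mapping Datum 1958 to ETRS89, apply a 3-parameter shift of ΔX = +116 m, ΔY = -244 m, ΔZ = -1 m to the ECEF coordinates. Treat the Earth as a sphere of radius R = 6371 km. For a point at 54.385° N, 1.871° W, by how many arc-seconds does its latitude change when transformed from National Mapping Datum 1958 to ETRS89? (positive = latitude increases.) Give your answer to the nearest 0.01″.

Δφ = -3.28″

sin φ = 0.812948, cos φ = 0.582336, sin λ = -0.032649, cos λ = 0.999467.
North component: ΔN = −sin φ cos λ·ΔX − sin φ sin λ·ΔY + cos φ·ΔZ = −(0.812948)(0.999467)(116) − (0.812948)(-0.032649)(-244) + (0.582336)(-1) = -101.31 m.
1° of latitude spans πR/180 = 111195 m, so Δφ = -101.31 / 111195 × 3600 = -3.280″.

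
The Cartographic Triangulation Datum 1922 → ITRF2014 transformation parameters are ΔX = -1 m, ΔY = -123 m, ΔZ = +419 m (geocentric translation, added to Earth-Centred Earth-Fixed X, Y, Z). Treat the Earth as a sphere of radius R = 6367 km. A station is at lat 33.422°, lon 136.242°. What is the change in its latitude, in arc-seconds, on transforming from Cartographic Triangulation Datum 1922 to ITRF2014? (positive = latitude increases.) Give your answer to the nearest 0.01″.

sin φ = 0.550801, cos φ = 0.834636, sin λ = 0.691614, cos λ = -0.722267.
North component: ΔN = −sin φ cos λ·ΔX − sin φ sin λ·ΔY + cos φ·ΔZ = −(0.550801)(-0.722267)(-1) − (0.550801)(0.691614)(-123) + (0.834636)(419) = 396.17 m.
1° of latitude spans πR/180 = 111125 m, so Δφ = 396.17 / 111125 × 3600 = 12.834″.

Δφ = 12.83″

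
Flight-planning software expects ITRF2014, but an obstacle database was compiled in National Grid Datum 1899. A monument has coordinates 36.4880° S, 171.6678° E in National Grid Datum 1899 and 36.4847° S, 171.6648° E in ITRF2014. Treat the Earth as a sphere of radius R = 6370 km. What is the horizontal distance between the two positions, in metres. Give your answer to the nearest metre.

454 m

Δφ = -36.4847° − -36.4880° = +0.0033°; Δλ = 171.6648° − 171.6678° = -0.0030°.
1° along a meridian = πR/180 = 111177 m.
ΔN = Δφ × 111177 = 366.9 m; ΔE = Δλ × 111177 × cos(-36.4880°) = -0.0030 × 111177 × 0.803981 = -268.2 m.
Distance = √(ΔE² + ΔN²) = √((-268.2)² + 366.9²) = 454.4 m.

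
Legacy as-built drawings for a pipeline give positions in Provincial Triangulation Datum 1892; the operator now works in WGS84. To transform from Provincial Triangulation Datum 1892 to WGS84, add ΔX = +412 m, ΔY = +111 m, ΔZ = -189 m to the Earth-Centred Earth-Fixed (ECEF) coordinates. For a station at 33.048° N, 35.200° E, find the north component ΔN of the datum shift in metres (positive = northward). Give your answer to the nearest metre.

ΔN = -377 m

The local north axis is (−sin φ cos λ, −sin φ sin λ, cos φ), giving ΔN = -183.597 − 34.893 − 158.422 = -376.91 m.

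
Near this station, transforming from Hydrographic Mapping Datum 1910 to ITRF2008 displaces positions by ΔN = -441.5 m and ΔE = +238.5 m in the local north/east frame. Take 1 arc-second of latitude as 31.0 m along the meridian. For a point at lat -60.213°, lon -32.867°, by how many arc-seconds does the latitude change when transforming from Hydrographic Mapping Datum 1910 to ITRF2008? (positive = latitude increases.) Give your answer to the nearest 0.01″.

1″ of latitude = 31.00 m, so Δφ = -441.5 / 31.00 = -14.242″.

Δφ = -14.24″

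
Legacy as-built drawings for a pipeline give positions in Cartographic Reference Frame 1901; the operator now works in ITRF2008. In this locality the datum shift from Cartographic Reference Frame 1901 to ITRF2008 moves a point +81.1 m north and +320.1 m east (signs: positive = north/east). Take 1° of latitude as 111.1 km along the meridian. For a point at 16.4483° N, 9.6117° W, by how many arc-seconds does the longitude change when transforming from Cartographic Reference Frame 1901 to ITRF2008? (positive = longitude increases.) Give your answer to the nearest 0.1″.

At latitude 16.4483°, cos φ = 0.959076.
1° of longitude at this latitude = 111.1 × cos φ = 106.55 km, so Δλ = 320.1 / 106553.3 = 0.0030041° = 10.815″.

Δλ = 10.8″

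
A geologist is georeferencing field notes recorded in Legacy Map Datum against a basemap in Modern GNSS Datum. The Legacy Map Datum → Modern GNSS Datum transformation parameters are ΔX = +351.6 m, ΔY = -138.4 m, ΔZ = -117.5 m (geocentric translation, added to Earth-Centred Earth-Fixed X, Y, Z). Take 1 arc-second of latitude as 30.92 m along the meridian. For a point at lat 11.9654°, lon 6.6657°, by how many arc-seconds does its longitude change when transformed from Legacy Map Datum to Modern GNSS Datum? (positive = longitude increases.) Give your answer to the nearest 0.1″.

sin φ = 0.207321, cos φ = 0.978273, sin λ = 0.116076, cos λ = 0.993240.
East component: ΔE = −sin λ·ΔX + cos λ·ΔY = −(0.116076)(351.6) + (0.993240)(-138.4) = -178.28 m.
1° of latitude spans 3600 × 30.92 = 111312 m; at latitude φ, 1° of longitude spans that × cos φ = 108893.5 m, so Δλ = -178.28 / 108893.5 × 3600 = -5.894″.

Δλ = -5.9″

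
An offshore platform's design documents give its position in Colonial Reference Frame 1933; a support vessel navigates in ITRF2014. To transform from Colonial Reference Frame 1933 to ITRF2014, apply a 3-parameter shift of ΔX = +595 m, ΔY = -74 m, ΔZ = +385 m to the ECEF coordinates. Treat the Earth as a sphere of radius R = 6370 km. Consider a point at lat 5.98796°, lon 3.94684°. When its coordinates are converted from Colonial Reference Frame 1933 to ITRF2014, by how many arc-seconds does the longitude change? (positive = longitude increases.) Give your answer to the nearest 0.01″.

Δλ = -3.74″

sin φ = 0.104319, cos φ = 0.994544, sin λ = 0.068831, cos λ = 0.997628.
East component: ΔE = −sin λ·ΔX + cos λ·ΔY = −(0.068831)(595) + (0.997628)(-74) = -114.78 m.
1° of latitude spans πR/180 = 111177 m; at latitude φ, 1° of longitude spans that × cos φ = 110570.9 m, so Δλ = -114.78 / 110570.9 × 3600 = -3.737″.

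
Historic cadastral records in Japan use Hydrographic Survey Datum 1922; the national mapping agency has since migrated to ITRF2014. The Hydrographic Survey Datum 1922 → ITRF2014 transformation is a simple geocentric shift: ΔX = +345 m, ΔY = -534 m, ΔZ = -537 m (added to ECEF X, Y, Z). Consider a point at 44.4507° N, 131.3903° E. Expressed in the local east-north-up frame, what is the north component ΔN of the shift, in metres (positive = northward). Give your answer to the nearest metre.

ΔN = 57 m

At φ = 44.4507°, λ = 131.3903°: sin φ = 0.700295, cos φ = 0.713853, sin λ = 0.750223, cos λ = -0.661185.
ΔN = −sin φ cos λ·ΔX − sin φ sin λ·ΔY + cos φ·ΔZ = −(0.700295)(-0.661185)(345) − (0.700295)(0.750223)(-534) + (0.713853)(-537) = 56.96 m.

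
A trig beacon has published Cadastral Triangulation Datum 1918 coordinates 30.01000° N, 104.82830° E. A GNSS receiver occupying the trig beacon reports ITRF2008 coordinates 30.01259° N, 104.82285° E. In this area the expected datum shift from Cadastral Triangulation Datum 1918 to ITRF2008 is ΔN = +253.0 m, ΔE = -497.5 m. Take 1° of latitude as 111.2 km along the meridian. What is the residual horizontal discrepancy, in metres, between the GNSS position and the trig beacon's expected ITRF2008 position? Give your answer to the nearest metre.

Observed coordinate differences: Δφ = +0.00259°, Δλ = -0.00545°.
Converting to metres (1° lat = 111200 m, cos φ = 0.865938): observed ΔN = 288.0 m, observed ΔE = -524.8 m.
Subtracting the expected shift leaves a residual of 288.0 − (253.0) = 35.0 m north and -524.8 − (-497.5) = -27.3 m east.
Residual distance = √(35.0² + (-27.3)²) = 44.4 m.

44 m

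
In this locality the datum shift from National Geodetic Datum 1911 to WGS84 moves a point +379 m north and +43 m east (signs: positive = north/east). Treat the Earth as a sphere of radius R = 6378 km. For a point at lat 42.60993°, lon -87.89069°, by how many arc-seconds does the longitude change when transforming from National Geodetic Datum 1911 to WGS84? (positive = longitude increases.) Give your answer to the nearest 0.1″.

Δλ = 1.9″

At latitude 42.60993°, cos φ = 0.735980.
One radian of longitude at latitude φ spans R cos φ, so Δλ = ΔE / (R cos φ) = 43.0 / (6378000 × 0.735980) = 9.1605e-06 rad = 1.889″.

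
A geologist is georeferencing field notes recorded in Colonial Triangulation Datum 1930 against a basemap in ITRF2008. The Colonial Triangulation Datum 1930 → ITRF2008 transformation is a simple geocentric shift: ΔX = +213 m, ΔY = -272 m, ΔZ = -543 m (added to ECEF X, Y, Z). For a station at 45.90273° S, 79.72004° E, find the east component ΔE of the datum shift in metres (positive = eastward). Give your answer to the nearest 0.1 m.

The local east axis at (φ, λ) is (−sin λ, cos λ, 0), so ΔE = −sin(79.72004°)·213 + cos(79.72004°)·(-272) = -258.12 m.

ΔE = -258.1 m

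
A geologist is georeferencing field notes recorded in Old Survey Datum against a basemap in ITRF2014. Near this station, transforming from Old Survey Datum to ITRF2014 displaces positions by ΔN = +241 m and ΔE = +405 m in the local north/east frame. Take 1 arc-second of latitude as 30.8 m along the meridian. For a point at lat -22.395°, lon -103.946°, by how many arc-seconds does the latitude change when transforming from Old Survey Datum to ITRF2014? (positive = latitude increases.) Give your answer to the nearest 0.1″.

1″ of latitude = 30.80 m, so Δφ = 241.0 / 30.80 = 7.825″.

Δφ = 7.8″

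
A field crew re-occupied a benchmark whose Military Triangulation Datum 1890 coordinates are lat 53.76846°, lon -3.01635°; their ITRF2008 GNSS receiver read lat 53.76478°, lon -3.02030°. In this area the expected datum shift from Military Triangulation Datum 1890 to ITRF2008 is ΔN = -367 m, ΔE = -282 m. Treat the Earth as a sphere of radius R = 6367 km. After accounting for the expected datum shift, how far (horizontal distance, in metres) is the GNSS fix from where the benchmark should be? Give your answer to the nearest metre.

48 m

Observed coordinate differences: Δφ = -0.00368°, Δλ = -0.00395°.
Converting to metres (1° lat = 111125 m, cos φ = 0.591050): observed ΔN = -408.9 m, observed ΔE = -259.4 m.
Subtracting the expected shift leaves a residual of -408.9 − (-367) = -41.9 m north and -259.4 − (-282) = 22.6 m east.
Residual distance = √((-41.9)² + 22.6²) = 47.6 m.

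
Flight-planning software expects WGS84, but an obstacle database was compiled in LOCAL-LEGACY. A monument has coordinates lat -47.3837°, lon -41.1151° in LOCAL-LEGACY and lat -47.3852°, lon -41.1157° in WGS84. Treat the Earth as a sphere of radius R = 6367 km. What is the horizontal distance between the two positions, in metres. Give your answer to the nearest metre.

Δφ = -47.3852° − -47.3837° = -0.0015°; Δλ = -41.1157° − -41.1151° = -0.0006°.
1° along a meridian = πR/180 = 111125 m.
ΔN = Δφ × 111125 = -166.7 m; ΔE = Δλ × 111125 × cos(-47.3837°) = -0.0006 × 111125 × 0.677085 = -45.1 m.
Distance = √(ΔE² + ΔN²) = √((-45.1)² + (-166.7)²) = 172.7 m.

173 m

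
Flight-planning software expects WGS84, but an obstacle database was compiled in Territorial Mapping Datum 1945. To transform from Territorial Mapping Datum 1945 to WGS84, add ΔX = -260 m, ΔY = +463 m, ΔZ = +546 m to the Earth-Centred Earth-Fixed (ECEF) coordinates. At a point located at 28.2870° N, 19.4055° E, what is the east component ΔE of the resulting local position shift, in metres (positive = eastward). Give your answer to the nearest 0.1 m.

ΔE = 523.1 m

The local east axis at (φ, λ) is (−sin λ, cos λ, 0), so ΔE = −sin(19.4055°)·(-260) + cos(19.4055°)·463 = 523.08 m.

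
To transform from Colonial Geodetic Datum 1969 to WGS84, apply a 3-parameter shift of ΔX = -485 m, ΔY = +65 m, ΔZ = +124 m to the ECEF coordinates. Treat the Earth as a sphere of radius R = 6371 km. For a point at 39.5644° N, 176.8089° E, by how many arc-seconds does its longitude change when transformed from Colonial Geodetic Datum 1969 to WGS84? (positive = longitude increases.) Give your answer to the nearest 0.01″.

sin φ = 0.636945, cos φ = 0.770909, sin λ = 0.055666, cos λ = -0.998449.
East component: ΔE = −sin λ·ΔX + cos λ·ΔY = −(0.055666)(-485) + (-0.998449)(65) = -37.90 m.
1° of latitude spans πR/180 = 111195 m; at latitude φ, 1° of longitude spans that × cos φ = 85721.2 m, so Δλ = -37.90 / 85721.2 × 3600 = -1.592″.

Δλ = -1.59″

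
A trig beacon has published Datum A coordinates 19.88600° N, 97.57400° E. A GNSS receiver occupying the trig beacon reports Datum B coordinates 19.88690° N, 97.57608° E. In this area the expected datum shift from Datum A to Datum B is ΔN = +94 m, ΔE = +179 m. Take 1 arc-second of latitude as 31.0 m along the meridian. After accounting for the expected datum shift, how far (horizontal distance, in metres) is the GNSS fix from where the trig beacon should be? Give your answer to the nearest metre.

Observed coordinate differences: Δφ = +0.00090°, Δλ = +0.00208°.
Converting to metres (1° lat = 111600 m, cos φ = 0.940371): observed ΔN = 100.4 m, observed ΔE = 218.3 m.
Subtracting the expected shift leaves a residual of 100.4 − (94) = 6.4 m north and 218.3 − (179) = 39.3 m east.
Residual distance = √(6.4² + 39.3²) = 39.8 m.

40 m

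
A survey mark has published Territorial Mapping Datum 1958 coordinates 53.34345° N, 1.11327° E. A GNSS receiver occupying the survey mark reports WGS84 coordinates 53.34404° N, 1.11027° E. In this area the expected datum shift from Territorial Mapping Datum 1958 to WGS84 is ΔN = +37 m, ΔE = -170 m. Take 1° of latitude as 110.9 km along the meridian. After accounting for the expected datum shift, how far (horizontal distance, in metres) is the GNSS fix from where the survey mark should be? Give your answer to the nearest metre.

Observed coordinate differences: Δφ = +0.00059°, Δλ = -0.00300°.
Converting to metres (1° lat = 110900 m, cos φ = 0.597017): observed ΔN = 65.4 m, observed ΔE = -198.6 m.
Subtracting the expected shift leaves a residual of 65.4 − (37) = 28.4 m north and -198.6 − (-170) = -28.6 m east.
Residual distance = √(28.4² + (-28.6)²) = 40.3 m.

40 m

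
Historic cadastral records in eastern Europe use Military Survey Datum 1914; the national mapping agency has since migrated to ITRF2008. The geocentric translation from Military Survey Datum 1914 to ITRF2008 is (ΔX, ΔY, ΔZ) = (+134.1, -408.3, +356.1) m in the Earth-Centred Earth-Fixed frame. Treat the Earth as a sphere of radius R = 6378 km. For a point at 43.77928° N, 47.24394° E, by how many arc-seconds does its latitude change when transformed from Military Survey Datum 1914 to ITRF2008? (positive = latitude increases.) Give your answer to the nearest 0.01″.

Δφ = 12.99″

sin φ = 0.691882, cos φ = 0.722010, sin λ = 0.734251, cos λ = 0.678878.
North component: ΔN = −sin φ cos λ·ΔX − sin φ sin λ·ΔY + cos φ·ΔZ = −(0.691882)(0.678878)(134.1) − (0.691882)(0.734251)(-408.3) + (0.722010)(356.1) = 401.54 m.
1° of latitude spans πR/180 = 111317 m, so Δφ = 401.54 / 111317 × 3600 = 12.986″.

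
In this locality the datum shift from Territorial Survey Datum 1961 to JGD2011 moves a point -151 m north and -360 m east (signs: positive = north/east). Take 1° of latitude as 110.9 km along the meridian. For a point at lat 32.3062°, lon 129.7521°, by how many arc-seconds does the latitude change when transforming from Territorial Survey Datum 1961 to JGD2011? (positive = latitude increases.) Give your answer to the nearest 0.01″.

1° of latitude = 110.9 km, so Δφ = -151.0 / 110900 = -0.0013616° = -4.902″.

Δφ = -4.90″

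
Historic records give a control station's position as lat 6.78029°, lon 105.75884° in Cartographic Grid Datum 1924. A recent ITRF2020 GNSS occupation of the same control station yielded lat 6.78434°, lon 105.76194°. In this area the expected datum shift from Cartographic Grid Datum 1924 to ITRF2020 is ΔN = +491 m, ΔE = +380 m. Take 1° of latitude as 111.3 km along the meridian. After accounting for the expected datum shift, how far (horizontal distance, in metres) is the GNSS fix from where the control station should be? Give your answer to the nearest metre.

Observed coordinate differences: Δφ = +0.00405°, Δλ = +0.00310°.
Converting to metres (1° lat = 111300 m, cos φ = 0.993006): observed ΔN = 450.8 m, observed ΔE = 342.6 m.
Subtracting the expected shift leaves a residual of 450.8 − (491) = -40.2 m north and 342.6 − (380) = -37.4 m east.
Residual distance = √((-40.2)² + (-37.4)²) = 54.9 m.

55 m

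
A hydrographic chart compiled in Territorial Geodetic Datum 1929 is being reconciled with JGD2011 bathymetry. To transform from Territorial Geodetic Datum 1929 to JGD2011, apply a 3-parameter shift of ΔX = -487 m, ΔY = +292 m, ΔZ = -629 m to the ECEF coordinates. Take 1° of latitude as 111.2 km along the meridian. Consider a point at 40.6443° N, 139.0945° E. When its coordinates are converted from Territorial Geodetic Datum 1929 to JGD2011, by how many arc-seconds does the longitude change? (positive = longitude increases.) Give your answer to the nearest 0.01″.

sin φ = 0.651361, cos φ = 0.758768, sin λ = 0.654813, cos λ = -0.755791.
East component: ΔE = −sin λ·ΔX + cos λ·ΔY = −(0.654813)(-487) + (-0.755791)(292) = 98.20 m.
1° of latitude spans 111200 m; at latitude φ, 1° of longitude spans that × cos φ = 84375.0 m, so Δλ = 98.20 / 84375.0 × 3600 = 4.190″.

Δλ = 4.19″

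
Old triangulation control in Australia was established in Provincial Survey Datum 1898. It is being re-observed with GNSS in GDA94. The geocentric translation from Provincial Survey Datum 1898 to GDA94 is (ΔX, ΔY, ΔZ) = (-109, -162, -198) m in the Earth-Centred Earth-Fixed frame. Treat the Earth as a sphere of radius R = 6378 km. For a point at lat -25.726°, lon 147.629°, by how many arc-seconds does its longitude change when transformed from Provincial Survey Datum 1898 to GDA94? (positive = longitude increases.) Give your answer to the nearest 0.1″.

Δλ = 7.0″

sin φ = -0.434068, cos φ = 0.900880, sin λ = 0.535399, cos λ = -0.844599.
East component: ΔE = −sin λ·ΔX + cos λ·ΔY = −(0.535399)(-109) + (-0.844599)(-162) = 195.18 m.
1° of latitude spans πR/180 = 111317 m; at latitude φ, 1° of longitude spans that × cos φ = 100283.4 m, so Δλ = 195.18 / 100283.4 × 3600 = 7.007″.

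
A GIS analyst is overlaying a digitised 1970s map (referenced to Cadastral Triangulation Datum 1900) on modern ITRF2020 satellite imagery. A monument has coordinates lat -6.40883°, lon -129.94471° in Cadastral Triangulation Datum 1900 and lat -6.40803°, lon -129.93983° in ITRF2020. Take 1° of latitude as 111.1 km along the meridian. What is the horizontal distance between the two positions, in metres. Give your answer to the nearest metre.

Δφ = -6.40803° − -6.40883° = +0.00080°; Δλ = -129.93983° − -129.94471° = +0.00488°.
ΔN = Δφ × 111100 = 88.9 m; ΔE = Δλ × 111100 × cos(-6.40883°) = +0.00488 × 111100 × 0.993751 = 538.8 m.
Distance = √(ΔE² + ΔN²) = √(538.8² + 88.9²) = 546.1 m.

546 m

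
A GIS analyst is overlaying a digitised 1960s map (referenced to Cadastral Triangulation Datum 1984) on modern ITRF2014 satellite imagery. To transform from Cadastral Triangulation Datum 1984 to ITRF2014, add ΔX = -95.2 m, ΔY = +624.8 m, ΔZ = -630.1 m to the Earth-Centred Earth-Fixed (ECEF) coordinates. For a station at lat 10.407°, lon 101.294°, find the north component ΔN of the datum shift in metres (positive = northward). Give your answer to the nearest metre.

The local north axis is (−sin φ cos λ, −sin φ sin λ, cos φ), giving ΔN = -3.368 − 110.678 − 619.734 = -733.78 m.

ΔN = -734 m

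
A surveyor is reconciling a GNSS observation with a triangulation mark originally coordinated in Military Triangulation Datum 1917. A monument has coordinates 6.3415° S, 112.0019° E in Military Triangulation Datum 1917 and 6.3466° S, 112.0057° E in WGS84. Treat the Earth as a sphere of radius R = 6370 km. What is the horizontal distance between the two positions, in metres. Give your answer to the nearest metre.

706 m

Δφ = -6.3466° − -6.3415° = -0.0051°; Δλ = 112.0057° − 112.0019° = +0.0038°.
1° along a meridian = πR/180 = 111177 m.
ΔN = Δφ × 111177 = -567.0 m; ΔE = Δλ × 111177 × cos(-6.3415°) = +0.0038 × 111177 × 0.993881 = 419.9 m.
Distance = √(ΔE² + ΔN²) = √(419.9² + (-567.0)²) = 705.6 m.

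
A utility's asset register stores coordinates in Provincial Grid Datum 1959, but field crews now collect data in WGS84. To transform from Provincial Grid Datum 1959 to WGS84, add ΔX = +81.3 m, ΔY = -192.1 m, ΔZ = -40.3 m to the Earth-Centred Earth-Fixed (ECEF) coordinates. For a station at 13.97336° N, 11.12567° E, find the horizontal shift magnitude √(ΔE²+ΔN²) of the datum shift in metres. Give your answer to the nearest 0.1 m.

210.1 m

At φ = 13.97336°, λ = 11.12567°: sin φ = 0.241471, cos φ = 0.970408, sin λ = 0.192962, cos λ = 0.981206.
ΔE = −sin λ·ΔX + cos λ·ΔY = −(0.192962)·(81.3) + (0.981206)·(-192.1) = -204.18 m.
ΔN = −sin φ cos λ·ΔX − sin φ sin λ·ΔY + cos φ·ΔZ = −(0.241471)(0.981206)(81.3) − (0.241471)(0.192962)(-192.1) + (0.970408)(-40.3) = -49.42 m.
Horizontal magnitude = √(ΔE² + ΔN²) = √((-204.18)² + (-49.42)²) = 210.07 m.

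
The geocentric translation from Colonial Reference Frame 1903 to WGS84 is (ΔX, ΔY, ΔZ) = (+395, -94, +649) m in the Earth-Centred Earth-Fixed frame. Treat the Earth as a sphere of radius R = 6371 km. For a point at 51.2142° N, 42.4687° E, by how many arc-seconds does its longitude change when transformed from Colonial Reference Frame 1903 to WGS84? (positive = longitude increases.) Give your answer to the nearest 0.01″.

Δλ = -17.37″

sin φ = 0.779493, cos φ = 0.626411, sin λ = 0.675187, cos λ = 0.737646.
East component: ΔE = −sin λ·ΔX + cos λ·ΔY = −(0.675187)(395) + (0.737646)(-94) = -336.04 m.
1° of latitude spans πR/180 = 111195 m; at latitude φ, 1° of longitude spans that × cos φ = 69653.7 m, so Δλ = -336.04 / 69653.7 × 3600 = -17.368″.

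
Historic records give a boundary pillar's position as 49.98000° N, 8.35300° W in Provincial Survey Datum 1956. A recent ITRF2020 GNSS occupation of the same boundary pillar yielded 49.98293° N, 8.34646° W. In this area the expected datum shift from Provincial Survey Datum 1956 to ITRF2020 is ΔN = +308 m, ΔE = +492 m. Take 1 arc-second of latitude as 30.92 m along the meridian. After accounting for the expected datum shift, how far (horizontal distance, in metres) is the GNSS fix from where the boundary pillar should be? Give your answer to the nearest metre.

Observed coordinate differences: Δφ = +0.00293°, Δλ = +0.00654°.
Converting to metres (1° lat = 111312 m, cos φ = 0.643055): observed ΔN = 326.1 m, observed ΔE = 468.1 m.
Subtracting the expected shift leaves a residual of 326.1 − (308) = 18.1 m north and 468.1 − (492) = -23.9 m east.
Residual distance = √(18.1² + (-23.9)²) = 30.0 m.

30 m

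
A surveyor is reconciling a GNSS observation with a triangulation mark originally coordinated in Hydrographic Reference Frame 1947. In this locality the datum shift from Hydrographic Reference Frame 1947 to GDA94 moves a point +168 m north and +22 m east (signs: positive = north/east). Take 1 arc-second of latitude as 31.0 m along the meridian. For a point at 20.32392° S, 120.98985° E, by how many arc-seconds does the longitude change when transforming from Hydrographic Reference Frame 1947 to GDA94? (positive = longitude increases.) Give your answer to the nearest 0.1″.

Δλ = 0.8″

At latitude -20.32392°, cos φ = 0.937744.
1″ of longitude at this latitude = 31.00 × cos φ = 29.0701 m, so Δλ = 22.0 / 29.0701 = 0.757″.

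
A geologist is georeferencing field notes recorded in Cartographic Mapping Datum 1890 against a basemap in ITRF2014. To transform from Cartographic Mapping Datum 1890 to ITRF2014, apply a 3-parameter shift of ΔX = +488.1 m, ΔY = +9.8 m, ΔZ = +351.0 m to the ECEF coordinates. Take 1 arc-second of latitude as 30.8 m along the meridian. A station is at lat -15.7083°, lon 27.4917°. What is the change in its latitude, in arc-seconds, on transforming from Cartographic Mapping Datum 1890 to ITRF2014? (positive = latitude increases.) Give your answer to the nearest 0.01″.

Δφ = 14.82″

sin φ = -0.270740, cos φ = 0.962653, sin λ = 0.461620, cos λ = 0.887078.
North component: ΔN = −sin φ cos λ·ΔX − sin φ sin λ·ΔY + cos φ·ΔZ = −(-0.270740)(0.887078)(488.1) − (-0.270740)(0.461620)(9.8) + (0.962653)(351.0) = 456.34 m.
1° of latitude spans 3600 × 30.80 = 110880 m, so Δφ = 456.34 / 110880 × 3600 = 14.816″.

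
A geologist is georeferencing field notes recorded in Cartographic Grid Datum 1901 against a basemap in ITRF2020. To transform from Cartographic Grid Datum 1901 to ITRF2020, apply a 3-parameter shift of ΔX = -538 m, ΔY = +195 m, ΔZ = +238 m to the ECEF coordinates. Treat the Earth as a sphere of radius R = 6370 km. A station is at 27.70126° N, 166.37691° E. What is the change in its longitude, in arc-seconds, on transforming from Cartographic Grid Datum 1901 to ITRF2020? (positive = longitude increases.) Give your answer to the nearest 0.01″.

Δλ = -2.30″

sin φ = 0.464862, cos φ = 0.885383, sin λ = 0.235534, cos λ = -0.971866.
East component: ΔE = −sin λ·ΔX + cos λ·ΔY = −(0.235534)(-538) + (-0.971866)(195) = -62.80 m.
1° of latitude spans πR/180 = 111177 m; at latitude φ, 1° of longitude spans that × cos φ = 98434.7 m, so Δλ = -62.80 / 98434.7 × 3600 = -2.297″.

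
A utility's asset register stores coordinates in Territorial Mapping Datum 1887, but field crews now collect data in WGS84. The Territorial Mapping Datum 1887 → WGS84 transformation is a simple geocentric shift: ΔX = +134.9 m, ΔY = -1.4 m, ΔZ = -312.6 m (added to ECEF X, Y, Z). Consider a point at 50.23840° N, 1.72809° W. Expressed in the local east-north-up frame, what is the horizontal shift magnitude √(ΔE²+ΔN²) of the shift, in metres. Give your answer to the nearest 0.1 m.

At φ = 50.23840°, λ = -1.72809°: sin φ = 0.768712, cos φ = 0.639595, sin λ = -0.030156, cos λ = 0.999545.
ΔE = −sin λ·ΔX + cos λ·ΔY = −(-0.030156)·(134.9) + (0.999545)·(-1.4) = 2.67 m.
ΔN = −sin φ cos λ·ΔX − sin φ sin λ·ΔY + cos φ·ΔZ = −(0.768712)(0.999545)(134.9) − (0.768712)(-0.030156)(-1.4) + (0.639595)(-312.6) = -303.62 m.
Horizontal magnitude = √(ΔE² + ΔN²) = √(2.67² + (-303.62)²) = 303.63 m.

303.6 m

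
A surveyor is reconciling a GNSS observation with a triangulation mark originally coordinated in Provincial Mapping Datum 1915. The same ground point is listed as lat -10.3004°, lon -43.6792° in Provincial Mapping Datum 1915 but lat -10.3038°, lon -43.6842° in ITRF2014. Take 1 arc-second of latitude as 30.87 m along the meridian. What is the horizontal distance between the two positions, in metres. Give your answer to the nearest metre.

Δφ = -10.3038° − -10.3004° = -0.0034°; Δλ = -43.6842° − -43.6792° = -0.0050°.
1° of latitude = 3600 × 30.87 = 111132 m.
ΔN = Δφ × 111132 = -377.8 m; ΔE = Δλ × 111132 × cos(-10.3004°) = -0.0050 × 111132 × 0.983884 = -546.7 m.
Distance = √(ΔE² + ΔN²) = √((-546.7)² + (-377.8)²) = 664.6 m.

665 m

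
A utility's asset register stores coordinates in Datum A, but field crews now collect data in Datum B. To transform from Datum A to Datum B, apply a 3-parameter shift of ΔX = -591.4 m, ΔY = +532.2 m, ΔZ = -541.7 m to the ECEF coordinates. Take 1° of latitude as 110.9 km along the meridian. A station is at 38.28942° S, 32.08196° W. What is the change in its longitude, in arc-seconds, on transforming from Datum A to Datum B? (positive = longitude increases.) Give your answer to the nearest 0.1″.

sin φ = -0.619634, cos φ = 0.784891, sin λ = -0.531132, cos λ = 0.847289.
East component: ΔE = −sin λ·ΔX + cos λ·ΔY = −(-0.531132)(-591.4) + (0.847289)(532.2) = 136.82 m.
1° of latitude spans 110900 m; at latitude φ, 1° of longitude spans that × cos φ = 87044.4 m, so Δλ = 136.82 / 87044.4 × 3600 = 5.658″.

Δλ = 5.7″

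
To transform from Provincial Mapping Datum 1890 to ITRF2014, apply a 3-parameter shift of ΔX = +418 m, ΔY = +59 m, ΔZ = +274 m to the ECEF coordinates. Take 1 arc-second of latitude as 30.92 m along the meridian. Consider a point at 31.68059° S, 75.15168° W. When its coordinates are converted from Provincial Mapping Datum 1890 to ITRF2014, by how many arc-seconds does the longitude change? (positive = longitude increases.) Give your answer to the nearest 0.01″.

sin φ = -0.525183, cos φ = 0.850989, sin λ = -0.966608, cos λ = 0.256261.
East component: ΔE = −sin λ·ΔX + cos λ·ΔY = −(-0.966608)(418) + (0.256261)(59) = 419.16 m.
1° of latitude spans 3600 × 30.92 = 111312 m; at latitude φ, 1° of longitude spans that × cos φ = 94725.3 m, so Δλ = 419.16 / 94725.3 × 3600 = 15.930″.

Δλ = 15.93″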